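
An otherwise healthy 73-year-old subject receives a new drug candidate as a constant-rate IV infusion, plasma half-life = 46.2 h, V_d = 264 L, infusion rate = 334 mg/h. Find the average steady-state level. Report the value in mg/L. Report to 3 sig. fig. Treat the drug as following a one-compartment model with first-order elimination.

84.3 mg/L

k = ln2 / t½ = 0.693147 / 46.2 = 0.01500 h⁻¹
CL = k × Vd = 0.01500 × 264 = 3.960 L/h
At steady state Css = R₀ / CL = 334 / 3.960 = 84.34 mg/L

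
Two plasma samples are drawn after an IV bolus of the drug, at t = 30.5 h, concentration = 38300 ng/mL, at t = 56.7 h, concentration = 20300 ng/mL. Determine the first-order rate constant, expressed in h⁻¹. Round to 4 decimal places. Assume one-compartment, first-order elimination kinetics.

0.0242 h⁻¹

k = ln(C₁/C₂) / (t₂ − t₁) = ln(38300/20300) / (56.7 − 30.5)
  = 0.6348 / 26.20 = 0.02423 h⁻¹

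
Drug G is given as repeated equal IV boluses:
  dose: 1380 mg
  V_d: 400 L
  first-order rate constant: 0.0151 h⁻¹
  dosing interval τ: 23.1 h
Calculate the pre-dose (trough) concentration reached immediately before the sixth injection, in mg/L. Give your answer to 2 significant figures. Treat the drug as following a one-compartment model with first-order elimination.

C₀ per dose = Dose / Vd = 1380 / 400 = 3.450 mg/L
Fraction remaining after one interval: r = e^(−kτ) = e^(−0.01510 × 23.1) = 0.7055
Before dose 6, 5 doses have been given (aged 1τ, 2τ, 3τ, 4τ, 5τ).
C_trough = C₀ × (r + r² + … + r^5) = C₀ × r(1−r^5)/(1−r)
        = 3.450 × 0.7055 × (1 − 0.1748) / (1 − 0.7055) = 6.820 mg/L

6.8 mg/L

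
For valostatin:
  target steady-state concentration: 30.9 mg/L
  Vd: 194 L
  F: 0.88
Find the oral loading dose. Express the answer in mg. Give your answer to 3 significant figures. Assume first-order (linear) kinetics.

6810 mg

LD = Css × Vd / F = 30.9 × 194 / 0.88 = 6812 mg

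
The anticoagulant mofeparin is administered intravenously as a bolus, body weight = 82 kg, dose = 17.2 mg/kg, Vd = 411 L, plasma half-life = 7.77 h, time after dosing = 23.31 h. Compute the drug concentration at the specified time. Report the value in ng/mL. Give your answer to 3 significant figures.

Total dose = 17.2 × 82 = 1410 mg
C₀ = Dose / Vd = 1410 / 411 = 3.431 mg/L
k = ln2 / t½ = 0.693147 / 7.77 = 0.08921 h⁻¹
t / t½ = 23.31 / 7.77 = 3 half-lives
C = C₀ × (1/2)^3 = 3.431 × 0.1250 = 0.4289 mg/L
Convert: 0.4289 mg/L × 1000 = 428.9 ng/mL

429 ng/mL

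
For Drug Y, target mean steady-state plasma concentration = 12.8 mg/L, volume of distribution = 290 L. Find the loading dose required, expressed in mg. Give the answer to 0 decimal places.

3712 mg

LD = Css × Vd = 12.8 × 290 = 3712 mg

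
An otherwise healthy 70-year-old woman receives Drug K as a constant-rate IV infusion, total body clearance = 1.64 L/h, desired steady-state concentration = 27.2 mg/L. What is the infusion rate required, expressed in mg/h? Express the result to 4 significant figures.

44.61 mg/h

At steady state, infusion rate R₀ = Css × CL = 27.2 × 1.640 = 44.61 mg/h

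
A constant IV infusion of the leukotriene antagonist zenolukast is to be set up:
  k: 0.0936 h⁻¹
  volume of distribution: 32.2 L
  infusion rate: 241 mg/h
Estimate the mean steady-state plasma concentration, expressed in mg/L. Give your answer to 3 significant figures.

80.0 mg/L

CL = k × Vd = 0.09360 × 32.2 = 3.014 L/h
At steady state Css = R₀ / CL = 241 / 3.014 = 79.96 mg/L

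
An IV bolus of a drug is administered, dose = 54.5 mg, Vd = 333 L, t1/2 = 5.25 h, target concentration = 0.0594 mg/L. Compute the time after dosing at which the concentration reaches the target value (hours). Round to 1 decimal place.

C₀ = Dose / Vd = 54.50 / 333 = 0.1637 mg/L
k = ln2 / t½ = 0.693147 / 5.25 = 0.1320 h⁻¹
t = ln(C₀ / C) / k = ln(0.1637 / 0.0594) / 0.1320
  = ln(2.756) / 0.1320 = 1.014 / 0.1320 = 7.682 h

7.7 h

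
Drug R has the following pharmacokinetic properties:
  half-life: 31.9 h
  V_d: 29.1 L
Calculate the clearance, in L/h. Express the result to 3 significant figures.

k = ln2 / t½ = 0.693147 / 31.9 = 0.02173 h⁻¹
CL = k × Vd = 0.02173 × 29.1 = 0.6323 L/h

0.632 L/h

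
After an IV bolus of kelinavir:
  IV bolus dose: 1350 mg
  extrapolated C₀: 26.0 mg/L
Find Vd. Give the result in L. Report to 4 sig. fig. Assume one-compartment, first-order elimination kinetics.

51.92 L

Vd = Dose / C₀ = 1350 / 26.0 = 51.92 L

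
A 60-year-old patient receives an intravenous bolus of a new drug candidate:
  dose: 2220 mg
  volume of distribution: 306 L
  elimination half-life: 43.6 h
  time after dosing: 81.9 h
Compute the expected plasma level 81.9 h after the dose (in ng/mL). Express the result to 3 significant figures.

C₀ = Dose / Vd = 2220 / 306 = 7.255 mg/L
k = ln2 / t½ = 0.693147 / 43.6 = 0.01590 h⁻¹
C = C₀ · e^(−k·t) = 7.255 × e^(−0.01590 × 81.9)
  = 7.255 × 0.2719 = 1.973 mg/L
Convert: 1.973 mg/L × 1000 = 1973 ng/mL

1970 ng/mL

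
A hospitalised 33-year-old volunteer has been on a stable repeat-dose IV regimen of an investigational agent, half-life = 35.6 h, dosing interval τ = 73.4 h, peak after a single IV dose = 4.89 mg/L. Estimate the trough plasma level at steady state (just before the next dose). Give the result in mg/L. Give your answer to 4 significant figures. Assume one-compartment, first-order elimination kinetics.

1.540 mg/L

k = ln2 / t½ = 0.693147 / 35.6 = 0.01947 h⁻¹
e^(−kτ) = e^(−0.01947 × 73.4) = 0.2395
Accumulation ratio R = 1 / (1 − e^(−kτ)) = 1 / (1 − 0.2395) = 1.315
Steady-state trough = C₀ × R × e^(−kτ) = 4.89 × 1.315 × 0.2395 = 1.540 mg/L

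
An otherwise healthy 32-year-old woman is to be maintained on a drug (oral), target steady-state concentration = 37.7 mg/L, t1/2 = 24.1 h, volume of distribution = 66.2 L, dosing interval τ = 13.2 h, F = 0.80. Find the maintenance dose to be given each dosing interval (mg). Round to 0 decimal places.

1184 mg

k = ln2 / t½ = 0.693147 / 24.1 = 0.02876 h⁻¹
CL = k × Vd = 0.02876 × 66.2 = 1.904 L/h
At steady state, F × (Dose/τ) = Css × CL.
Dose = Css × CL × τ / F = 37.7 × 1.904 × 13.2 / 0.80 = 1184 mg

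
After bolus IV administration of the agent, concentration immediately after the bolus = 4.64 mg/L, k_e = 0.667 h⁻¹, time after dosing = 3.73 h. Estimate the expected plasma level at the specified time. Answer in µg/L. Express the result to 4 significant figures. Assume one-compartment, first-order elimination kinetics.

C = C₀ · e^(−k·t) = 4.640 × e^(−0.6670 × 3.73)
  = 4.640 × 0.08308 = 0.3855 mg/L
Convert: 0.3855 mg/L × 1000 = 385.5 µg/L

385.5 µg/L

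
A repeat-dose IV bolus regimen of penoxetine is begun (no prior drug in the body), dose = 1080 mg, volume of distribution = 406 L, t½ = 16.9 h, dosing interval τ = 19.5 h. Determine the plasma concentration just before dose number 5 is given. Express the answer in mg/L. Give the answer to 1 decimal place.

C₀ per dose = Dose / Vd = 1080 / 406 = 2.660 mg/L
k = ln2 / t½ = 0.693147 / 16.9 = 0.04101 h⁻¹
Fraction remaining after one interval: r = e^(−kτ) = e^(−0.04101 × 19.5) = 0.4495
Before dose 5, 4 doses have been given (aged 1τ, 2τ, 3τ, 4τ).
C_trough = C₀ × (r + r² + … + r^4) = C₀ × r(1−r^4)/(1−r)
        = 2.660 × 0.4495 × (1 − 0.04082) / (1 − 0.4495) = 2.083 mg/L

2.1 mg/L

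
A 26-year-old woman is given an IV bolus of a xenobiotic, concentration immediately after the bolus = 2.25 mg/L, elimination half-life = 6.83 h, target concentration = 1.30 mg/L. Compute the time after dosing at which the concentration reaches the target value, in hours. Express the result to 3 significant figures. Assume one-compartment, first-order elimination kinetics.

5.41 h

k = ln2 / t½ = 0.693147 / 6.83 = 0.1015 h⁻¹
t = ln(C₀ / C) / k = ln(2.250 / 1.30) / 0.1015
  = ln(1.731) / 0.1015 = 0.5487 / 0.1015 = 5.406 h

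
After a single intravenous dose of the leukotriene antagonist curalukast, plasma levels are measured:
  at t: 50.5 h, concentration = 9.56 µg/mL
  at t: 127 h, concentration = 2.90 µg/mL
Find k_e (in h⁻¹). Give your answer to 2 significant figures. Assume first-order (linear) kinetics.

k = ln(C₁/C₂) / (t₂ − t₁) = ln(9.56/2.90) / (127 − 50.5)
  = 1.193 / 76.50 = 0.01559 h⁻¹

0.016 h⁻¹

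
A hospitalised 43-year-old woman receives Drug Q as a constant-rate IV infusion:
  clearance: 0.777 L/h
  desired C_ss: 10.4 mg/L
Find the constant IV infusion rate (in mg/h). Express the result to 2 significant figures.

At steady state, infusion rate R₀ = Css × CL = 10.4 × 0.7770 = 8.081 mg/h

8.1 mg/h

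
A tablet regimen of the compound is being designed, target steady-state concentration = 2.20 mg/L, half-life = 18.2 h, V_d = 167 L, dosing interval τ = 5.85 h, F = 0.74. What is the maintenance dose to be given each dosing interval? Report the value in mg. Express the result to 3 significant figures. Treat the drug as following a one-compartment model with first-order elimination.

k = ln2 / t½ = 0.693147 / 18.2 = 0.03809 h⁻¹
CL = k × Vd = 0.03809 × 167 = 6.361 L/h
At steady state, F × (Dose/τ) = Css × CL.
Dose = Css × CL × τ / F = 2.20 × 6.361 × 5.85 / 0.74 = 110.6 mg

111 mg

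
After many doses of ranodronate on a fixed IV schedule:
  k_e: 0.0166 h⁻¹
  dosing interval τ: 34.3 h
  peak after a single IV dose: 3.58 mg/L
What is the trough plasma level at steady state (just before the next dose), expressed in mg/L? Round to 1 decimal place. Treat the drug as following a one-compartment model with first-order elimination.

e^(−kτ) = e^(−0.01660 × 34.3) = 0.5659
Accumulation ratio R = 1 / (1 − e^(−kτ)) = 1 / (1 − 0.5659) = 2.304
Steady-state trough = C₀ × R × e^(−kτ) = 3.58 × 2.304 × 0.5659 = 4.668 mg/L

4.7 mg/L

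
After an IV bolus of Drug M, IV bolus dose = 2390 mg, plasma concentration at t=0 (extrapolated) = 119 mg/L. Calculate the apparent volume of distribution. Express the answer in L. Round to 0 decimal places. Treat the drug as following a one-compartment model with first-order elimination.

Vd = Dose / C₀ = 2390 / 119 = 20.08 L

20 L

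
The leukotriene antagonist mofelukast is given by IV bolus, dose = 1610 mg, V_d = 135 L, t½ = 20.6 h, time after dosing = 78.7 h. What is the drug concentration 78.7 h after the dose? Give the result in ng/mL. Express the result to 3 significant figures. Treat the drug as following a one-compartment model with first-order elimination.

844 ng/mL

C₀ = Dose / Vd = 1610 / 135 = 11.93 mg/L
k = ln2 / t½ = 0.693147 / 20.6 = 0.03365 h⁻¹
C = C₀ · e^(−k·t) = 11.93 × e^(−0.03365 × 78.7)
  = 11.93 × 0.07077 = 0.8443 mg/L
Convert: 0.8443 mg/L × 1000 = 844.3 ng/mL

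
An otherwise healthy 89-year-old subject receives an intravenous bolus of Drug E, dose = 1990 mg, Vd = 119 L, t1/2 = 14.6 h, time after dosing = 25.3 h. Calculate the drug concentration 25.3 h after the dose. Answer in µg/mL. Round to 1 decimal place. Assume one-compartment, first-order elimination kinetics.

5.0 µg/mL

C₀ = Dose / Vd = 1990 / 119 = 16.72 mg/L
k = ln2 / t½ = 0.693147 / 14.6 = 0.04748 h⁻¹
C = C₀ · e^(−k·t) = 16.72 × e^(−0.04748 × 25.3)
  = 16.72 × 0.3008 = 5.029 mg/L
(5.029 mg/L = 5.029 µg/mL)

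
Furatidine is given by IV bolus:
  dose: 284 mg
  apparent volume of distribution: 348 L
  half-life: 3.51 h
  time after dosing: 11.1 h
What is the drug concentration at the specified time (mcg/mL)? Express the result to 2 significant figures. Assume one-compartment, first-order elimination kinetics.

0.091 mcg/mL

C₀ = Dose / Vd = 284.0 / 348 = 0.8161 mg/L
k = ln2 / t½ = 0.693147 / 3.51 = 0.1975 h⁻¹
C = C₀ · e^(−k·t) = 0.8161 × e^(−0.1975 × 11.1)
  = 0.8161 × 0.1117 = 0.09116 mg/L
(0.09116 mg/L = 0.09116 mcg/mL)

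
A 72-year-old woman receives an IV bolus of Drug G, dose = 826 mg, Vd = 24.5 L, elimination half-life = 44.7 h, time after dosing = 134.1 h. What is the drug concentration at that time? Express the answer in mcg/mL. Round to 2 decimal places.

C₀ = Dose / Vd = 826.0 / 24.5 = 33.71 mg/L
k = ln2 / t½ = 0.693147 / 44.7 = 0.01551 h⁻¹
t / t½ = 134.1 / 44.7 = 3 half-lives
C = C₀ × (1/2)^3 = 33.71 × 0.1250 = 4.214 mg/L
(4.214 mg/L = 4.214 mcg/mL)

4.21 mcg/mL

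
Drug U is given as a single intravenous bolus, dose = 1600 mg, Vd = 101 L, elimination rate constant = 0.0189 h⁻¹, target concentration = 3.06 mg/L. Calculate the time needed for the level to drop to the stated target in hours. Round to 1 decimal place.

87.0 h

C₀ = Dose / Vd = 1600 / 101 = 15.84 mg/L
t = ln(C₀ / C) / k = ln(15.84 / 3.06) / 0.01890
  = ln(5.176) / 0.01890 = 1.644 / 0.01890 = 86.98 h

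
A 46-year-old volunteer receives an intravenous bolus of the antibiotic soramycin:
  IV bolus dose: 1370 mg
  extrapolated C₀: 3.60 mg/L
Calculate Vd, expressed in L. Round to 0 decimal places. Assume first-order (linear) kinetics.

Vd = Dose / C₀ = 1370 / 3.60 = 380.6 L

381 L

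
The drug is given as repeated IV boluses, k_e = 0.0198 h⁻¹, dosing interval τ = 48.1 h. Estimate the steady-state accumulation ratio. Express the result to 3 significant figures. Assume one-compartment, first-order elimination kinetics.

e^(−kτ) = e^(−0.01980 × 48.1) = 0.3858
Accumulation ratio R = 1 / (1 − e^(−kτ)) = 1 / (1 − 0.3858) = 1.628

1.63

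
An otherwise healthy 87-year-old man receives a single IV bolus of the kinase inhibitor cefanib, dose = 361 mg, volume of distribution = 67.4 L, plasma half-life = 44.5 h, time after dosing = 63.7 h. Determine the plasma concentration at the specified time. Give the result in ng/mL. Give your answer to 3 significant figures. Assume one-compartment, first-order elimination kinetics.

1990 ng/mL

C₀ = Dose / Vd = 361.0 / 67.4 = 5.356 mg/L
k = ln2 / t½ = 0.693147 / 44.5 = 0.01558 h⁻¹
C = C₀ · e^(−k·t) = 5.356 × e^(−0.01558 × 63.7)
  = 5.356 × 0.3707 = 1.985 mg/L
Convert: 1.985 mg/L × 1000 = 1985 ng/mL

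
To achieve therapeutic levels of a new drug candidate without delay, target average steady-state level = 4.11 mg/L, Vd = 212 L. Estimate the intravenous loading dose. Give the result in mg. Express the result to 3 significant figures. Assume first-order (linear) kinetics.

LD = Css × Vd = 4.11 × 212 = 871.3 mg

871 mg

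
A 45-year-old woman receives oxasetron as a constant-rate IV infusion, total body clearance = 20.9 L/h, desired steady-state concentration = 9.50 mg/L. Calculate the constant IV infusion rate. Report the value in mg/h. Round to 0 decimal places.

At steady state, infusion rate R₀ = Css × CL = 9.50 × 20.90 = 198.6 mg/h

199 mg/h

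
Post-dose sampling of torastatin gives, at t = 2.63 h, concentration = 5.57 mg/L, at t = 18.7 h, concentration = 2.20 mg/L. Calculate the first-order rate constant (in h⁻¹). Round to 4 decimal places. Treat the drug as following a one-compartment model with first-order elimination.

0.0578 h⁻¹

k = ln(C₁/C₂) / (t₂ − t₁) = ln(5.57/2.20) / (18.7 − 2.63)
  = 0.9289 / 16.07 = 0.05780 h⁻¹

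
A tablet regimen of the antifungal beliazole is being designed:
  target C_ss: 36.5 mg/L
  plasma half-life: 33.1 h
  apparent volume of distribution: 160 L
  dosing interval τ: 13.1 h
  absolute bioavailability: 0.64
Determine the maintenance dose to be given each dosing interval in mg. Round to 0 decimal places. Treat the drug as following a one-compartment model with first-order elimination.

2503 mg

k = ln2 / t½ = 0.693147 / 33.1 = 0.02094 h⁻¹
CL = k × Vd = 0.02094 × 160 = 3.350 L/h
At steady state, F × (Dose/τ) = Css × CL.
Dose = Css × CL × τ / F = 36.5 × 3.350 × 13.1 / 0.64 = 2503 mg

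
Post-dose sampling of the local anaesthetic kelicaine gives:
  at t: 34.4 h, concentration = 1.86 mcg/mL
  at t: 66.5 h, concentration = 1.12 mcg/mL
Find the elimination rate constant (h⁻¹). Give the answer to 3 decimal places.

0.016 h⁻¹

k = ln(C₁/C₂) / (t₂ − t₁) = ln(1.86/1.12) / (66.5 − 34.4)
  = 0.5072 / 32.10 = 0.01580 h⁻¹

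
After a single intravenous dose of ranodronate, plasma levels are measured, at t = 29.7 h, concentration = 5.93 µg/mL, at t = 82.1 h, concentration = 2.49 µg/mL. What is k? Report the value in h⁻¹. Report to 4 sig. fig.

0.01656 h⁻¹

k = ln(C₁/C₂) / (t₂ − t₁) = ln(5.93/2.49) / (82.1 − 29.7)
  = 0.8677 / 52.40 = 0.01656 h⁻¹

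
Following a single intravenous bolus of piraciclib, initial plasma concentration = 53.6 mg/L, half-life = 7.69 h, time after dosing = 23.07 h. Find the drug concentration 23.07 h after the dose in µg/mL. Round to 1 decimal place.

k = ln2 / t½ = 0.693147 / 7.69 = 0.09014 h⁻¹
t / t½ = 23.07 / 7.69 = 3 half-lives
C = C₀ × (1/2)^3 = 53.60 × 0.1250 = 6.700 mg/L
(6.700 mg/L = 6.700 µg/mL)

6.7 µg/mL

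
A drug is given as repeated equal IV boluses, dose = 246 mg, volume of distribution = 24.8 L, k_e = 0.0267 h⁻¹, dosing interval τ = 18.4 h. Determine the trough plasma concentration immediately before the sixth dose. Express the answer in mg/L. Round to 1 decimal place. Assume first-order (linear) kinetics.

14.3 mg/L

C₀ per dose = Dose / Vd = 246 / 24.8 = 9.919 mg/L
Fraction remaining after one interval: r = e^(−kτ) = e^(−0.02670 × 18.4) = 0.6118
Before dose 6, 5 doses have been given (aged 1τ, 2τ, 3τ, 4τ, 5τ).
C_trough = C₀ × (r + r² + … + r^5) = C₀ × r(1−r^5)/(1−r)
        = 9.919 × 0.6118 × (1 − 0.08571) / (1 − 0.6118) = 14.29 mg/L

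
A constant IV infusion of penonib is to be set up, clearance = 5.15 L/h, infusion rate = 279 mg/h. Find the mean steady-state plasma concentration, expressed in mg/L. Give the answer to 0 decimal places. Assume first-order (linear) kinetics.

54 mg/L

At steady state Css = R₀ / CL = 279 / 5.150 = 54.17 mg/L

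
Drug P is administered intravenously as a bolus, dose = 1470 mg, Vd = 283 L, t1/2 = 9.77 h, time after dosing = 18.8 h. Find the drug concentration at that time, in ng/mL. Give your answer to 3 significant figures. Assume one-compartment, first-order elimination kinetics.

C₀ = Dose / Vd = 1470 / 283 = 5.194 mg/L
k = ln2 / t½ = 0.693147 / 9.77 = 0.07095 h⁻¹
C = C₀ · e^(−k·t) = 5.194 × e^(−0.07095 × 18.8)
  = 5.194 × 0.2635 = 1.369 mg/L
Convert: 1.369 mg/L × 1000 = 1369 ng/mL

1370 ng/mL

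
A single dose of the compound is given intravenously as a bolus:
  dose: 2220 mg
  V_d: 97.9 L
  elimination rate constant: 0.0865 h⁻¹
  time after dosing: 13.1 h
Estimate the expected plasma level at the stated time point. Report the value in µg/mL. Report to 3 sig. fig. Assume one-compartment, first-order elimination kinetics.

C₀ = Dose / Vd = 2220 / 97.9 = 22.68 mg/L
C = C₀ · e^(−k·t) = 22.68 × e^(−0.08650 × 13.1)
  = 22.68 × 0.3220 = 7.303 mg/L
(7.303 mg/L = 7.303 µg/mL)

7.30 µg/mL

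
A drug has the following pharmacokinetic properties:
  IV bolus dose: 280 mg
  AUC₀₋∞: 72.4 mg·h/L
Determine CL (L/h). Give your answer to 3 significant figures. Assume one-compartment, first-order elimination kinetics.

CL = Dose / AUC = 280 / 72.4 = 3.867 L/h

3.87 L/h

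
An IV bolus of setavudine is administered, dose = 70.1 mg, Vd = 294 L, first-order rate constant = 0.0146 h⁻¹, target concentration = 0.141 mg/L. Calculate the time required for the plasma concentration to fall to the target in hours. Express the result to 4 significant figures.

C₀ = Dose / Vd = 70.10 / 294 = 0.2384 mg/L
t = ln(C₀ / C) / k = ln(0.2384 / 0.141) / 0.01460
  = ln(1.691) / 0.01460 = 0.5253 / 0.01460 = 35.98 h

35.98 h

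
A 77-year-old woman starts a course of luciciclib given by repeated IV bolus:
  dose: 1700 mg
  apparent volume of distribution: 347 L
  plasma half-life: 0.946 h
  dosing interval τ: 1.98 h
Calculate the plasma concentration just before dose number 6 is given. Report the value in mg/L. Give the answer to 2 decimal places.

1.50 mg/L

C₀ per dose = Dose / Vd = 1700 / 347 = 4.899 mg/L
k = ln2 / t½ = 0.693147 / 0.946 = 0.7327 h⁻¹
Fraction remaining after one interval: r = e^(−kτ) = e^(−0.7327 × 1.98) = 0.2344
Before dose 6, 5 doses have been given (aged 1τ, 2τ, 3τ, 4τ, 5τ).
C_trough = C₀ × (r + r² + … + r^5) = C₀ × r(1−r^5)/(1−r)
        = 4.899 × 0.2344 × (1 − 0.0007076) / (1 − 0.2344) = 1.499 mg/L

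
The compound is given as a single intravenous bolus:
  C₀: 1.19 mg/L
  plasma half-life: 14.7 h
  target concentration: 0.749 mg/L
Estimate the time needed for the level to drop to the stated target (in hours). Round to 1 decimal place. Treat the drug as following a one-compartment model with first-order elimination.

k = ln2 / t½ = 0.693147 / 14.7 = 0.04715 h⁻¹
t = ln(C₀ / C) / k = ln(1.190 / 0.749) / 0.04715
  = ln(1.589) / 0.04715 = 0.4631 / 0.04715 = 9.822 h

9.8 h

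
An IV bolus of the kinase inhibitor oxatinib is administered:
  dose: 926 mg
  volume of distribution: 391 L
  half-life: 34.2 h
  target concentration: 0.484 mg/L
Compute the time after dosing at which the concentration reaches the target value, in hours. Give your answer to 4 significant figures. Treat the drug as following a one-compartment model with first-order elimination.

78.34 h

C₀ = Dose / Vd = 926.0 / 391 = 2.368 mg/L
k = ln2 / t½ = 0.693147 / 34.2 = 0.02027 h⁻¹
t = ln(C₀ / C) / k = ln(2.368 / 0.484) / 0.02027
  = ln(4.893) / 0.02027 = 1.588 / 0.02027 = 78.34 h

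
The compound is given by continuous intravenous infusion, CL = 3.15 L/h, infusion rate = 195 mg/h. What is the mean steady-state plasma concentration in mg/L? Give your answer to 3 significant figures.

61.9 mg/L

At steady state Css = R₀ / CL = 195 / 3.150 = 61.90 mg/L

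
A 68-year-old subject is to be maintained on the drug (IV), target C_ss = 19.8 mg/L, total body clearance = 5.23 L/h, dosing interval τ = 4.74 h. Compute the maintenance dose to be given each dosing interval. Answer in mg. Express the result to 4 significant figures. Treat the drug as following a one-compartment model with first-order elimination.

490.8 mg

At steady state, Dose/τ = Css × CL.
Dose = Css × CL × τ = 19.8 × 5.230 × 4.74 = 490.8 mg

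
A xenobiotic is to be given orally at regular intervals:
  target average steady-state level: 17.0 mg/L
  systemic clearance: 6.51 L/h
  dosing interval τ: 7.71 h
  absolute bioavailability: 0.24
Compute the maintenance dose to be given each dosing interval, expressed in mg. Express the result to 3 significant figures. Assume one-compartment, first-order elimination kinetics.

3560 mg

At steady state, F × (Dose/τ) = Css × CL.
Dose = Css × CL × τ / F = 17.0 × 6.510 × 7.71 / 0.24 = 3555 mg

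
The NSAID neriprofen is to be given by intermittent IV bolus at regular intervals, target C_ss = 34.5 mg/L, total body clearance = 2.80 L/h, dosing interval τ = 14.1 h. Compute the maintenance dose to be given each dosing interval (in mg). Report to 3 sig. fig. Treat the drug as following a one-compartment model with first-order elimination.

At steady state, Dose/τ = Css × CL.
Dose = Css × CL × τ = 34.5 × 2.800 × 14.1 = 1362 mg

1360 mg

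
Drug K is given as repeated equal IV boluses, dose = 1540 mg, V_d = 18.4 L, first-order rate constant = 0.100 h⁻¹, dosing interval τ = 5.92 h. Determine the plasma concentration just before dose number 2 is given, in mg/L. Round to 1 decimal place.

46.3 mg/L

C₀ per dose = Dose / Vd = 1540 / 18.4 = 83.70 mg/L
Fraction remaining after one interval: r = e^(−kτ) = e^(−0.1000 × 5.92) = 0.5532
Before dose 2, 1 dose has been given (aged 1τ).
C_trough = C₀ × r = 83.70 × 0.5532 = 46.30 mg/L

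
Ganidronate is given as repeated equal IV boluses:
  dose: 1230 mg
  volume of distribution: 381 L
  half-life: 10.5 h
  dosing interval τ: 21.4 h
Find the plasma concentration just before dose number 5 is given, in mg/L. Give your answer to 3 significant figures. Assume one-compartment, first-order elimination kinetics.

C₀ per dose = Dose / Vd = 1230 / 381 = 3.228 mg/L
k = ln2 / t½ = 0.693147 / 10.5 = 0.06601 h⁻¹
Fraction remaining after one interval: r = e^(−kτ) = e^(−0.06601 × 21.4) = 0.2435
Before dose 5, 4 doses have been given (aged 1τ, 2τ, 3τ, 4τ).
C_trough = C₀ × (r + r² + … + r^4) = C₀ × r(1−r^4)/(1−r)
        = 3.228 × 0.2435 × (1 − 0.003516) / (1 − 0.2435) = 1.035 mg/L

1.04 mg/L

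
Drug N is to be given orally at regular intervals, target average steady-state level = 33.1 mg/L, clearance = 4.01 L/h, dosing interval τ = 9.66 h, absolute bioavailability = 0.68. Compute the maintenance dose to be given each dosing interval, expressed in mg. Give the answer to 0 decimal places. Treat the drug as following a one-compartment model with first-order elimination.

1886 mg

At steady state, F × (Dose/τ) = Css × CL.
Dose = Css × CL × τ / F = 33.1 × 4.010 × 9.66 / 0.68 = 1886 mg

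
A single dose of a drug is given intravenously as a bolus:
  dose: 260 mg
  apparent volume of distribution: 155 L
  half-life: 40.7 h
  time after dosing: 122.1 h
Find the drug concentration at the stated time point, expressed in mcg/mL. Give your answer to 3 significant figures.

0.210 mcg/mL

C₀ = Dose / Vd = 260.0 / 155 = 1.677 mg/L
k = ln2 / t½ = 0.693147 / 40.7 = 0.01703 h⁻¹
t / t½ = 122.1 / 40.7 = 3 half-lives
C = C₀ × (1/2)^3 = 1.677 × 0.1250 = 0.2096 mg/L
(0.2096 mg/L = 0.2096 mcg/mL)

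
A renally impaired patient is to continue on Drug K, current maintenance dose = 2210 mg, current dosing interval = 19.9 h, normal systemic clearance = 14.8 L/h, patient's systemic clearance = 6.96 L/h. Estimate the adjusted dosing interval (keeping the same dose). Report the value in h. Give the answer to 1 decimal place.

42.3 h

To keep the same average steady-state level, dosing rate must scale with clearance.
CL ratio = 6.96 / 14.8 = 0.4703
New interval (same dose) = 19.9 / 0.4703 = 42.31 h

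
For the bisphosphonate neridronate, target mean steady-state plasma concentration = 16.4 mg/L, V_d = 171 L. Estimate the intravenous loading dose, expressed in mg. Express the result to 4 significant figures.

2804 mg

LD = Css × Vd = 16.4 × 171 = 2804 mg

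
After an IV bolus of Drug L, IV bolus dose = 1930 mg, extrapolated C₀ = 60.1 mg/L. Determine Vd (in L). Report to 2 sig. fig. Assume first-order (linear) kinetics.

Vd = Dose / C₀ = 1930 / 60.1 = 32.11 L

32 L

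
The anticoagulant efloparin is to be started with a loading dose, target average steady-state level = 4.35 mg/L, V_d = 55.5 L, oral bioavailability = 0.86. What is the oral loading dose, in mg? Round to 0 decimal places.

LD = Css × Vd / F = 4.35 × 55.5 / 0.86 = 280.7 mg

281 mg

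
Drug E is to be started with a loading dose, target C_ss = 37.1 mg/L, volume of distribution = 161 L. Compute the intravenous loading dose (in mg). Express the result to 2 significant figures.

6000 mg

LD = Css × Vd = 37.1 × 161 = 5973 mg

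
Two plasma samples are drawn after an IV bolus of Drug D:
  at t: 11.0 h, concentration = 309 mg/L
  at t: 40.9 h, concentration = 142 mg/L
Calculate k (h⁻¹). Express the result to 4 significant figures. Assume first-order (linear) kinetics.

0.02600 h⁻¹

k = ln(C₁/C₂) / (t₂ − t₁) = ln(309/142) / (40.9 − 11.0)
  = 0.7775 / 29.90 = 0.02600 h⁻¹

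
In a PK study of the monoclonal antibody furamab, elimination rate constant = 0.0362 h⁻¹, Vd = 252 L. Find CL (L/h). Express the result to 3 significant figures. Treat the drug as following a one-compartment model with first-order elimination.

CL = k × Vd = 0.0362 × 252 = 9.122 L/h

9.12 L/h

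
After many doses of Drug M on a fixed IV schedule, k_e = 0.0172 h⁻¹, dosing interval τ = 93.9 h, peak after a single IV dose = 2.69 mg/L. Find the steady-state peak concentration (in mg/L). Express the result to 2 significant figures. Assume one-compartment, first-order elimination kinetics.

3.4 mg/L

e^(−kτ) = e^(−0.01720 × 93.9) = 0.1989
Accumulation ratio R = 1 / (1 − e^(−kτ)) = 1 / (1 − 0.1989) = 1.248
Steady-state peak = C₀ × R = 2.69 × 1.248 = 3.357 mg/L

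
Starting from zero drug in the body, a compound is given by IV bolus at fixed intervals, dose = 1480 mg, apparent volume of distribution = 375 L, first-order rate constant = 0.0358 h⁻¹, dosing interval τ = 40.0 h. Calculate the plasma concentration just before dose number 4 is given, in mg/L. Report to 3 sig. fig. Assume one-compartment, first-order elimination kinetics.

1.22 mg/L

C₀ per dose = Dose / Vd = 1480 / 375 = 3.947 mg/L
Fraction remaining after one interval: r = e^(−kτ) = e^(−0.03580 × 40.0) = 0.2388
Before dose 4, 3 doses have been given (aged 1τ, 2τ, 3τ).
C_trough = C₀ × (r + r² + … + r^3) = C₀ × r(1−r^3)/(1−r)
        = 3.947 × 0.2388 × (1 − 0.01362) / (1 − 0.2388) = 1.221 mg/L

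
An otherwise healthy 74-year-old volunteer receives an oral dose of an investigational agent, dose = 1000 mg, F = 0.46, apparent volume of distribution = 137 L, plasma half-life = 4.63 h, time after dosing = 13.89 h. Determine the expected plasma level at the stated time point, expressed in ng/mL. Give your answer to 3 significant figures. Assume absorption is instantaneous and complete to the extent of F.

420 ng/mL

Amount reaching circulation = F × Dose = 0.46 × 1000 = 460.0 mg
C₀ = F·Dose / Vd = 460.0 / 137 = 3.358 mg/L
k = ln2 / t½ = 0.693147 / 4.63 = 0.1497 h⁻¹
t / t½ = 13.89 / 4.63 = 3 half-lives
C = C₀ × (1/2)^3 = 3.358 × 0.1250 = 0.4198 mg/L
Convert: 0.4198 mg/L × 1000 = 419.8 ng/mL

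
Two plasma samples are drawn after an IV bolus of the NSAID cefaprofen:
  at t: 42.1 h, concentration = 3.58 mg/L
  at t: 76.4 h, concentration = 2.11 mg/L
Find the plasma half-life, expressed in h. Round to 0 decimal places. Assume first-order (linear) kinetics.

45 h

k = ln(C₁/C₂) / (t₂ − t₁) = ln(3.58/2.11) / (76.4 − 42.1)
  = 0.5287 / 34.30 = 0.01541 h⁻¹
t½ = ln2 / k = 0.693147 / 0.01541 = 44.98 h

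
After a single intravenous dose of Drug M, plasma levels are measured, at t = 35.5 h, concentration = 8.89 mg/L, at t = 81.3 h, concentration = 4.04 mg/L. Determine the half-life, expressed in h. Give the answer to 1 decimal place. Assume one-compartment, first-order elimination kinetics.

40.3 h

k = ln(C₁/C₂) / (t₂ − t₁) = ln(8.89/4.04) / (81.3 − 35.5)
  = 0.7887 / 45.80 = 0.01722 h⁻¹
t½ = ln2 / k = 0.693147 / 0.01722 = 40.25 h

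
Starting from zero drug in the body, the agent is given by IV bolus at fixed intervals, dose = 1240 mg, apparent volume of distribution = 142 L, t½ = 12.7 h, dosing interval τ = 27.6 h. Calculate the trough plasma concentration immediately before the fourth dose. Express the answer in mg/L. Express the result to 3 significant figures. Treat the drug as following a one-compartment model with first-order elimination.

2.46 mg/L

C₀ per dose = Dose / Vd = 1240 / 142 = 8.732 mg/L
k = ln2 / t½ = 0.693147 / 12.7 = 0.05458 h⁻¹
Fraction remaining after one interval: r = e^(−kτ) = e^(−0.05458 × 27.6) = 0.2217
Before dose 4, 3 doses have been given (aged 1τ, 2τ, 3τ).
C_trough = C₀ × (r + r² + … + r^3) = C₀ × r(1−r^3)/(1−r)
        = 8.732 × 0.2217 × (1 − 0.01090) / (1 − 0.2217) = 2.460 mg/L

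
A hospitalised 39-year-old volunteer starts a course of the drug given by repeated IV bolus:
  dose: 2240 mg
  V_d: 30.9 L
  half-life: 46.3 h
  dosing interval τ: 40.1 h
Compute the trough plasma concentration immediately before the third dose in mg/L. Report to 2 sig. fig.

C₀ per dose = Dose / Vd = 2240 / 30.9 = 72.49 mg/L
k = ln2 / t½ = 0.693147 / 46.3 = 0.01497 h⁻¹
Fraction remaining after one interval: r = e^(−kτ) = e^(−0.01497 × 40.1) = 0.5486
Before dose 3, 2 doses have been given (aged 1τ, 2τ).
C_trough = C₀ × (r + r²) = 72.49 × (0.5486 + 0.3010) = 61.59 mg/L

62 mg/L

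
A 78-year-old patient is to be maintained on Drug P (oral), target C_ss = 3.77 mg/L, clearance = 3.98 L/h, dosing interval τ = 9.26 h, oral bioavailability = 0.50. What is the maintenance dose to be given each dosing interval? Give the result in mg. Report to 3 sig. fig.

At steady state, F × (Dose/τ) = Css × CL.
Dose = Css × CL × τ / F = 3.77 × 3.980 × 9.26 / 0.50 = 277.9 mg

278 mg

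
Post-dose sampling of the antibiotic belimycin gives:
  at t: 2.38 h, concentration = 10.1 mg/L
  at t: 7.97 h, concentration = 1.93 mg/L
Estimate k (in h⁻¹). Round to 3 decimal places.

k = ln(C₁/C₂) / (t₂ − t₁) = ln(10.1/1.93) / (7.97 − 2.38)
  = 1.655 / 5.590 = 0.2961 h⁻¹

0.296 h⁻¹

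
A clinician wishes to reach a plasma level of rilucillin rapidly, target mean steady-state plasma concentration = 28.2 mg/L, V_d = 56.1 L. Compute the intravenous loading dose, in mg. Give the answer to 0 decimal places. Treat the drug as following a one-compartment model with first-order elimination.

1582 mg

LD = Css × Vd = 28.2 × 56.1 = 1582 mg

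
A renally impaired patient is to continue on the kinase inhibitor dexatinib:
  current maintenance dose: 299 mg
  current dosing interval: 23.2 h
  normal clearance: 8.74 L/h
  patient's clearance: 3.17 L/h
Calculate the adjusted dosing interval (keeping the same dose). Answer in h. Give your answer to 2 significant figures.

To keep the same average steady-state level, dosing rate must scale with clearance.
CL ratio = 3.17 / 8.74 = 0.3627
New interval (same dose) = 23.2 / 0.3627 = 63.96 h

64 h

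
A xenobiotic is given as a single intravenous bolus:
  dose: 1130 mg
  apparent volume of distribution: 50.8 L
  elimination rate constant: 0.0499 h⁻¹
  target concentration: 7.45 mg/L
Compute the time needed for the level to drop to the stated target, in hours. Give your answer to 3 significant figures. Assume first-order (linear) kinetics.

C₀ = Dose / Vd = 1130 / 50.8 = 22.24 mg/L
t = ln(C₀ / C) / k = ln(22.24 / 7.45) / 0.04990
  = ln(2.985) / 0.04990 = 1.094 / 0.04990 = 21.92 h

21.9 h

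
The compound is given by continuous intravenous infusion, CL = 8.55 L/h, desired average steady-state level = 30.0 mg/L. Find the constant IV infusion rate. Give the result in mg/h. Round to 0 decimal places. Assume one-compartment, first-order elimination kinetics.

257 mg/h

At steady state, infusion rate R₀ = Css × CL = 30.0 × 8.550 = 256.5 mg/h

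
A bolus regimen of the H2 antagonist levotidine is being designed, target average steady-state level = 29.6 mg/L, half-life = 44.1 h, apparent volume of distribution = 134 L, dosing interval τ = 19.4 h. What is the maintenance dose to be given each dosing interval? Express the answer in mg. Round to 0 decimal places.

1209 mg

k = ln2 / t½ = 0.693147 / 44.1 = 0.01572 h⁻¹
CL = k × Vd = 0.01572 × 134 = 2.106 L/h
At steady state, Dose/τ = Css × CL.
Dose = Css × CL × τ = 29.6 × 2.106 × 19.4 = 1209 mg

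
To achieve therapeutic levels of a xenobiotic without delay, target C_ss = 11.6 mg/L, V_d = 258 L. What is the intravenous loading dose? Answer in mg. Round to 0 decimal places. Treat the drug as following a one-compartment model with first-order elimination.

LD = Css × Vd = 11.6 × 258 = 2993 mg

2993 mg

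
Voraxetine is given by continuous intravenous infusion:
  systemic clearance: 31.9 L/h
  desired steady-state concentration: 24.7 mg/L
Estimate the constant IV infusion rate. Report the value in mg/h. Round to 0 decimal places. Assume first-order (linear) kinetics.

At steady state, infusion rate R₀ = Css × CL = 24.7 × 31.90 = 787.9 mg/h

788 mg/h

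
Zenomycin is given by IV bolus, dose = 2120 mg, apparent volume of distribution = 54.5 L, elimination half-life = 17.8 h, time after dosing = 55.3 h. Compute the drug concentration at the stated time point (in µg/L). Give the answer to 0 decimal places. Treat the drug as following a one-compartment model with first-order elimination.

C₀ = Dose / Vd = 2120 / 54.5 = 38.90 mg/L
k = ln2 / t½ = 0.693147 / 17.8 = 0.03894 h⁻¹
C = C₀ · e^(−k·t) = 38.90 × e^(−0.03894 × 55.3)
  = 38.90 × 0.1161 = 4.516 mg/L
Convert: 4.516 mg/L × 1000 = 4516 µg/L

4516 µg/L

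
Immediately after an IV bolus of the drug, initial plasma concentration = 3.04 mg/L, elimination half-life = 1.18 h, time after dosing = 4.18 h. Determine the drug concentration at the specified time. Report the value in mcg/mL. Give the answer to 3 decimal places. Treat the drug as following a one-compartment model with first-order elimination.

k = ln2 / t½ = 0.693147 / 1.18 = 0.5874 h⁻¹
C = C₀ · e^(−k·t) = 3.040 × e^(−0.5874 × 4.18)
  = 3.040 × 0.08583 = 0.2609 mg/L
(0.2609 mg/L = 0.2609 mcg/mL)

0.261 mcg/mL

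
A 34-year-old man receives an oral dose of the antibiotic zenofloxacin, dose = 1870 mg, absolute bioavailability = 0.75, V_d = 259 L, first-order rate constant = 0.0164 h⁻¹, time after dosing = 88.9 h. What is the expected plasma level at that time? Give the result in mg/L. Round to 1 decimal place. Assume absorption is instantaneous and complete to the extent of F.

Amount reaching circulation = F × Dose = 0.75 × 1870 = 1403 mg
C₀ = F·Dose / Vd = 1403 / 259 = 5.417 mg/L
C = C₀ · e^(−k·t) = 5.417 × e^(−0.01640 × 88.9)
  = 5.417 × 0.2327 = 1.261 mg/L

1.3 mg/L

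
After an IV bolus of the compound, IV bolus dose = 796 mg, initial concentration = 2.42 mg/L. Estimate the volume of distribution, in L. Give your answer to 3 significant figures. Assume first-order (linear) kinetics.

329 L

Vd = Dose / C₀ = 796.0 / 2.42 = 328.9 L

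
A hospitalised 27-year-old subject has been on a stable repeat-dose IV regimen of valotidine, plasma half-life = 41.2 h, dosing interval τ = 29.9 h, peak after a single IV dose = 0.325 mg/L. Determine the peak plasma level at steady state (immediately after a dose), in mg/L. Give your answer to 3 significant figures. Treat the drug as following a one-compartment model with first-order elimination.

k = ln2 / t½ = 0.693147 / 41.2 = 0.01682 h⁻¹
e^(−kτ) = e^(−0.01682 × 29.9) = 0.6048
Accumulation ratio R = 1 / (1 − e^(−kτ)) = 1 / (1 − 0.6048) = 2.530
Steady-state peak = C₀ × R = 0.325 × 2.530 = 0.8223 mg/L

0.822 mg/L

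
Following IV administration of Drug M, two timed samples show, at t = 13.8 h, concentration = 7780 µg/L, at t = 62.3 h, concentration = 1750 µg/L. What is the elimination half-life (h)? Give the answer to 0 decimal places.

k = ln(C₁/C₂) / (t₂ − t₁) = ln(7780/1750) / (62.3 − 13.8)
  = 1.492 / 48.50 = 0.03076 h⁻¹
t½ = ln2 / k = 0.693147 / 0.03076 = 22.53 h

23 h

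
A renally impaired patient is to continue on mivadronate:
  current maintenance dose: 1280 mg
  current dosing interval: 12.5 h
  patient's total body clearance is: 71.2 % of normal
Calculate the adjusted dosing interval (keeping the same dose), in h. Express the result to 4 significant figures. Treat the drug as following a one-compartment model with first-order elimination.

To keep the same average steady-state level, dosing rate must scale with clearance.
CL ratio = 71.2 / 100 = 0.7120
New interval (same dose) = 12.5 / 0.7120 = 17.56 h

17.56 h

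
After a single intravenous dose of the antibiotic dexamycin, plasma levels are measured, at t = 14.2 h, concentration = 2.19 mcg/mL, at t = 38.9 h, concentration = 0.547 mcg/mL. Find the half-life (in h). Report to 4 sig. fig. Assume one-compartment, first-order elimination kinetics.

k = ln(C₁/C₂) / (t₂ − t₁) = ln(2.19/0.547) / (38.9 − 14.2)
  = 1.387 / 24.70 = 0.05615 h⁻¹
t½ = ln2 / k = 0.693147 / 0.05615 = 12.34 h

12.34 h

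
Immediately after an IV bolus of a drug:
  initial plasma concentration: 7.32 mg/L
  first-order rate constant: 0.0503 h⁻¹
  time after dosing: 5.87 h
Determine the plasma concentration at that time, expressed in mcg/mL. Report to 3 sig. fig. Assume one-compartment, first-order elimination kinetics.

C = C₀ · e^(−k·t) = 7.320 × e^(−0.05030 × 5.87)
  = 7.320 × 0.7443 = 5.448 mg/L
(5.448 mg/L = 5.448 mcg/mL)

5.45 mcg/mL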